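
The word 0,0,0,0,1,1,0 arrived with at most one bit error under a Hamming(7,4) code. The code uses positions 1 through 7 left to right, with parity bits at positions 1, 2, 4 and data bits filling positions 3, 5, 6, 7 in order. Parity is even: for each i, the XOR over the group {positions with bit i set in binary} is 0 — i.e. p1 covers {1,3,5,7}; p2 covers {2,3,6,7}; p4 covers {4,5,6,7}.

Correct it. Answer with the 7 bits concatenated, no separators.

s1 (pos 1,3,5,7): 0⊕0⊕1⊕0 = 1
s2 (pos 2,3,6,7): 0⊕0⊕1⊕0 = 1
s4 (pos 4,5,6,7): 0⊕1⊕1⊕0 = 0
Syndrome s4…s1 = 011 → error at position 3.
Flip position 3: 0000110 → 0010110

0010110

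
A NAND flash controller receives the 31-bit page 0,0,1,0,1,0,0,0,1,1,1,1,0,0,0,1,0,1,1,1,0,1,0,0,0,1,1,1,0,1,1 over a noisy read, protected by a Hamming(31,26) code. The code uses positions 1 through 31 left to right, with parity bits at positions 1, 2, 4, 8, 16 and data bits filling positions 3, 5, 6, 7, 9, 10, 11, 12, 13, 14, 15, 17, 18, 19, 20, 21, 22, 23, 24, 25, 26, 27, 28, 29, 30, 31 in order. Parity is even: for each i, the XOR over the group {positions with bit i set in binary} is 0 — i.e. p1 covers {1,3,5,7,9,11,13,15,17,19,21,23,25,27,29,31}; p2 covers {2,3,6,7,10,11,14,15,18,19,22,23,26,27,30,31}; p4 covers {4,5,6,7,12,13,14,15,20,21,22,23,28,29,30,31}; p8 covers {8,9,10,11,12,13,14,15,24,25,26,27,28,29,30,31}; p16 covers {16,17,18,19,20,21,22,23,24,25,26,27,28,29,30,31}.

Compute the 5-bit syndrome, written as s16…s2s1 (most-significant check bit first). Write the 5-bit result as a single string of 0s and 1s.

s1 (pos 1,3,5,7,9,11,13,15,17,19,21,23,25,27,29,31): 0⊕1⊕1⊕0⊕1⊕1⊕0⊕0⊕0⊕1⊕0⊕0⊕0⊕1⊕0⊕1 = 1
s2 (pos 2,3,6,7,10,11,14,15,18,19,22,23,26,27,30,31): 0⊕1⊕0⊕0⊕1⊕1⊕0⊕0⊕1⊕1⊕1⊕0⊕1⊕1⊕1⊕1 = 0
s4 (pos 4,5,6,7,12,13,14,15,20,21,22,23,28,29,30,31): 0⊕1⊕0⊕0⊕1⊕0⊕0⊕0⊕1⊕0⊕1⊕0⊕1⊕0⊕1⊕1 = 1
s8 (pos 8,9,10,11,12,13,14,15,24,25,26,27,28,29,30,31): 0⊕1⊕1⊕1⊕1⊕0⊕0⊕0⊕0⊕0⊕1⊕1⊕1⊕0⊕1⊕1 = 1
s16 (pos 16,17,18,19,20,21,22,23,24,25,26,27,28,29,30,31): 1⊕0⊕1⊕1⊕1⊕0⊕1⊕0⊕0⊕0⊕1⊕1⊕1⊕0⊕1⊕1 = 0
Syndrome s16…s1 = 01101 → error at position 13.

01101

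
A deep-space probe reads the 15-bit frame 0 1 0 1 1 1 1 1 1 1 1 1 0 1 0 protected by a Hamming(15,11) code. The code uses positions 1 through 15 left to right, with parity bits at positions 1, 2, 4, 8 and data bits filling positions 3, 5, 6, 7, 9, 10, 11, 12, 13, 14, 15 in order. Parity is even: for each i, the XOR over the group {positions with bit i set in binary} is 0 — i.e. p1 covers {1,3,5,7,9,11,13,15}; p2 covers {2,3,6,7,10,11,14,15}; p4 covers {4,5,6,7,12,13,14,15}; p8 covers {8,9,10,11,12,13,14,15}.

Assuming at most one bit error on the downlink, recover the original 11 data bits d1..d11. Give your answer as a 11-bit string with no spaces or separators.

01111111010

s1 (pos 1,3,5,7,9,11,13,15): 0⊕0⊕1⊕1⊕1⊕1⊕0⊕0 = 0
s2 (pos 2,3,6,7,10,11,14,15): 1⊕0⊕1⊕1⊕1⊕1⊕1⊕0 = 0
s4 (pos 4,5,6,7,12,13,14,15): 1⊕1⊕1⊕1⊕1⊕0⊕1⊕0 = 0
s8 (pos 8,9,10,11,12,13,14,15): 1⊕1⊕1⊕1⊕1⊕0⊕1⊕0 = 0
Syndrome s8…s1 = 0000 → no error.
Read data bits from positions 3,5,6,7,9,10,11,12,13,14,15: 01111111010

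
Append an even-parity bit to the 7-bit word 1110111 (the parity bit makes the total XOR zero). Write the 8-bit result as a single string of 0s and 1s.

11101110

XOR of the 7 data bits: 1⊕1⊕1⊕0⊕1⊕1⊕1 = 0
Parity bit = 0 (so all 8 bits XOR to 0).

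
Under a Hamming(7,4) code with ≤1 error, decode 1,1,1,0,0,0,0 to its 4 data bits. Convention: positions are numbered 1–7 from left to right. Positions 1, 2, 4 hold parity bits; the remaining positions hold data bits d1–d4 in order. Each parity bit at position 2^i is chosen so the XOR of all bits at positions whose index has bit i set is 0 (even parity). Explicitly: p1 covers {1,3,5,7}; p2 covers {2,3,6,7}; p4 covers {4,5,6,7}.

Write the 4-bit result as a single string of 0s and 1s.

s1 (pos 1,3,5,7): 1⊕1⊕0⊕0 = 0
s2 (pos 2,3,6,7): 1⊕1⊕0⊕0 = 0
s4 (pos 4,5,6,7): 0⊕0⊕0⊕0 = 0
Syndrome s4…s1 = 000 → no error.
Read data bits from positions 3,5,6,7: 1000

1000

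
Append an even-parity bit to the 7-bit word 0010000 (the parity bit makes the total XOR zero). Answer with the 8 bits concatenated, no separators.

XOR of the 7 data bits: 0⊕0⊕1⊕0⊕0⊕0⊕0 = 1
Parity bit = 1 (so all 8 bits XOR to 0).

00100001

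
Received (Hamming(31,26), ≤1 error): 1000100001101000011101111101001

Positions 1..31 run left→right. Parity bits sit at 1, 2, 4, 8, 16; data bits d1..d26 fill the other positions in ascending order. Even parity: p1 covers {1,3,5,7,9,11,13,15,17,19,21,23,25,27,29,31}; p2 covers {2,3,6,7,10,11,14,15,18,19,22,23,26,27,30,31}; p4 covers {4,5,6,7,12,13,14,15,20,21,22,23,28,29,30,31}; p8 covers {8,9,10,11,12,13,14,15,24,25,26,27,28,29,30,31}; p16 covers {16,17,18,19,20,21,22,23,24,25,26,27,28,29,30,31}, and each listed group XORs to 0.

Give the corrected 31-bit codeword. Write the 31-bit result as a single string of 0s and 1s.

1001100001101000011101111101001

s1 (pos 1,3,5,7,9,11,13,15,17,19,21,23,25,27,29,31): 1⊕0⊕1⊕0⊕0⊕1⊕1⊕0⊕0⊕1⊕0⊕1⊕1⊕0⊕0⊕1 = 0
s2 (pos 2,3,6,7,10,11,14,15,18,19,22,23,26,27,30,31): 0⊕0⊕0⊕0⊕1⊕1⊕0⊕0⊕1⊕1⊕1⊕1⊕1⊕0⊕0⊕1 = 0
s4 (pos 4,5,6,7,12,13,14,15,20,21,22,23,28,29,30,31): 0⊕1⊕0⊕0⊕0⊕1⊕0⊕0⊕1⊕0⊕1⊕1⊕1⊕0⊕0⊕1 = 1
s8 (pos 8,9,10,11,12,13,14,15,24,25,26,27,28,29,30,31): 0⊕0⊕1⊕1⊕0⊕1⊕0⊕0⊕1⊕1⊕1⊕0⊕1⊕0⊕0⊕1 = 0
s16 (pos 16,17,18,19,20,21,22,23,24,25,26,27,28,29,30,31): 0⊕0⊕1⊕1⊕1⊕0⊕1⊕1⊕1⊕1⊕1⊕0⊕1⊕0⊕0⊕1 = 0
Syndrome s16…s1 = 00100 → error at position 4.
Flip position 4: 1000100001101000011101111101001 → 1001100001101000011101111101001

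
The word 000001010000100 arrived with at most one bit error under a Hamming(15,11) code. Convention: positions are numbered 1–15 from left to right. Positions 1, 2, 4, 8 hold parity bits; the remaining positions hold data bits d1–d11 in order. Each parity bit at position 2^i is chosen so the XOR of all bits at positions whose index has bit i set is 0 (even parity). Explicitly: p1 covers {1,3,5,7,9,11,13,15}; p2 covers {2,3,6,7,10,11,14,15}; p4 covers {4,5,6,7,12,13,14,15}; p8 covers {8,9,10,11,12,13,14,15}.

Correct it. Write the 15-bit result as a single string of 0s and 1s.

s1 (pos 1,3,5,7,9,11,13,15): 0⊕0⊕0⊕0⊕0⊕0⊕1⊕0 = 1
s2 (pos 2,3,6,7,10,11,14,15): 0⊕0⊕1⊕0⊕0⊕0⊕0⊕0 = 1
s4 (pos 4,5,6,7,12,13,14,15): 0⊕0⊕1⊕0⊕0⊕1⊕0⊕0 = 0
s8 (pos 8,9,10,11,12,13,14,15): 1⊕0⊕0⊕0⊕0⊕1⊕0⊕0 = 0
Syndrome s8…s1 = 0011 → error at position 3.
Flip position 3: 000001010000100 → 001001010000100

001001010000100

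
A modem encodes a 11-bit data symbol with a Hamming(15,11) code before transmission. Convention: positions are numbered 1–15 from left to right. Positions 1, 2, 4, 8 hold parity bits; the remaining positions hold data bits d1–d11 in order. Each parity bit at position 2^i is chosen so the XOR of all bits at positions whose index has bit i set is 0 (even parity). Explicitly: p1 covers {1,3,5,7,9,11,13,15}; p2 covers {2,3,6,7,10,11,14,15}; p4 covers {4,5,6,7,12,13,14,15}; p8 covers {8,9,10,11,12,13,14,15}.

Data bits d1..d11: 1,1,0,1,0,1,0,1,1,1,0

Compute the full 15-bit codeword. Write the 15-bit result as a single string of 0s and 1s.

Place data at non-parity positions: p1 p2 1 p4 1 0 1 p8 0 1 0 1 1 1 0
p1 (pos 1,3,5,7,9,11,13,15): XOR of data positions = 1⊕1⊕1⊕0⊕0⊕1⊕0 = 0
p2 (pos 2,3,6,7,10,11,14,15): XOR of data positions = 1⊕0⊕1⊕1⊕0⊕1⊕0 = 0
p4 (pos 4,5,6,7,12,13,14,15): XOR of data positions = 1⊕0⊕1⊕1⊕1⊕1⊕0 = 1
p8 (pos 8,9,10,11,12,13,14,15): XOR of data positions = 0⊕1⊕0⊕1⊕1⊕1⊕0 = 0
Codeword: 001110100101110

001110100101110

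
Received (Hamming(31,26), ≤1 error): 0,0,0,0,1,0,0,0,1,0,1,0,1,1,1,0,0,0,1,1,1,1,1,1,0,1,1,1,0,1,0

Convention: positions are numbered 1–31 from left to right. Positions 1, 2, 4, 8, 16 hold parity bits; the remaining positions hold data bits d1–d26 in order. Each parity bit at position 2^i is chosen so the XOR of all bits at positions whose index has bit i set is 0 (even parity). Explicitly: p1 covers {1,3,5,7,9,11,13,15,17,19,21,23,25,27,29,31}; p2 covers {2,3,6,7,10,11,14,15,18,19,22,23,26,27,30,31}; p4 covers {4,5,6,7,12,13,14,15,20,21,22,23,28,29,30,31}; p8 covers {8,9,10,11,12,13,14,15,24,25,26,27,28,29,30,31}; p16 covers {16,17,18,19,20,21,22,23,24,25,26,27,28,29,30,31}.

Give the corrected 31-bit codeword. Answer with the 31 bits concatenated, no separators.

s1 (pos 1,3,5,7,9,11,13,15,17,19,21,23,25,27,29,31): 0⊕0⊕1⊕0⊕1⊕1⊕1⊕1⊕0⊕1⊕1⊕1⊕0⊕1⊕0⊕0 = 1
s2 (pos 2,3,6,7,10,11,14,15,18,19,22,23,26,27,30,31): 0⊕0⊕0⊕0⊕0⊕1⊕1⊕1⊕0⊕1⊕1⊕1⊕1⊕1⊕1⊕0 = 1
s4 (pos 4,5,6,7,12,13,14,15,20,21,22,23,28,29,30,31): 0⊕1⊕0⊕0⊕0⊕1⊕1⊕1⊕1⊕1⊕1⊕1⊕1⊕0⊕1⊕0 = 0
s8 (pos 8,9,10,11,12,13,14,15,24,25,26,27,28,29,30,31): 0⊕1⊕0⊕1⊕0⊕1⊕1⊕1⊕1⊕0⊕1⊕1⊕1⊕0⊕1⊕0 = 0
s16 (pos 16,17,18,19,20,21,22,23,24,25,26,27,28,29,30,31): 0⊕0⊕0⊕1⊕1⊕1⊕1⊕1⊕1⊕0⊕1⊕1⊕1⊕0⊕1⊕0 = 0
Syndrome s16…s1 = 00011 → error at position 3.
Flip position 3: 0000100010101110001111110111010 → 0010100010101110001111110111010

0010100010101110001111110111010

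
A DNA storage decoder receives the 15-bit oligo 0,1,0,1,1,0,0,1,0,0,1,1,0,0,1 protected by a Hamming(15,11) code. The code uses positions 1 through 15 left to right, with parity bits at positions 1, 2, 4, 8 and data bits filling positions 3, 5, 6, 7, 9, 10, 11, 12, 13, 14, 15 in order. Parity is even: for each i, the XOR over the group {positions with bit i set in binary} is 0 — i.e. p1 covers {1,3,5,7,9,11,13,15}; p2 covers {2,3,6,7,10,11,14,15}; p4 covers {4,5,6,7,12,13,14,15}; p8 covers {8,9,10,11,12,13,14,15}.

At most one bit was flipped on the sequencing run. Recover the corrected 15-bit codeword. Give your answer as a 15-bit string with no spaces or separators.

011110010011001

s1 (pos 1,3,5,7,9,11,13,15): 0⊕0⊕1⊕0⊕0⊕1⊕0⊕1 = 1
s2 (pos 2,3,6,7,10,11,14,15): 1⊕0⊕0⊕0⊕0⊕1⊕0⊕1 = 1
s4 (pos 4,5,6,7,12,13,14,15): 1⊕1⊕0⊕0⊕1⊕0⊕0⊕1 = 0
s8 (pos 8,9,10,11,12,13,14,15): 1⊕0⊕0⊕1⊕1⊕0⊕0⊕1 = 0
Syndrome s8…s1 = 0011 → error at position 3.
Flip position 3: 010110010011001 → 011110010011001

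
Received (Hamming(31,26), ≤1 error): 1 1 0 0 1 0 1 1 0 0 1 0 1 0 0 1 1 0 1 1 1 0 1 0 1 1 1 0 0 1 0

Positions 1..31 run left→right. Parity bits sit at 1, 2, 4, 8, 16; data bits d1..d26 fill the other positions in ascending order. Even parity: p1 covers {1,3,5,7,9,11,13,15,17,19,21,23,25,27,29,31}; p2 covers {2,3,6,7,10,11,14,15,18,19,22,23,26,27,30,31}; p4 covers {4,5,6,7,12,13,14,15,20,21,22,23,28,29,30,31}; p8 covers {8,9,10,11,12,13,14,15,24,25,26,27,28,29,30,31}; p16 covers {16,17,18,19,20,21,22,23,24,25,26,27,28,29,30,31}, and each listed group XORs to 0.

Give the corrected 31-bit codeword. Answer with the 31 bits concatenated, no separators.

1100101100100001101110101110010

s1 (pos 1,3,5,7,9,11,13,15,17,19,21,23,25,27,29,31): 1⊕0⊕1⊕1⊕0⊕1⊕1⊕0⊕1⊕1⊕1⊕1⊕1⊕1⊕0⊕0 = 1
s2 (pos 2,3,6,7,10,11,14,15,18,19,22,23,26,27,30,31): 1⊕0⊕0⊕1⊕0⊕1⊕0⊕0⊕0⊕1⊕0⊕1⊕1⊕1⊕1⊕0 = 0
s4 (pos 4,5,6,7,12,13,14,15,20,21,22,23,28,29,30,31): 0⊕1⊕0⊕1⊕0⊕1⊕0⊕0⊕1⊕1⊕0⊕1⊕0⊕0⊕1⊕0 = 1
s8 (pos 8,9,10,11,12,13,14,15,24,25,26,27,28,29,30,31): 1⊕0⊕0⊕1⊕0⊕1⊕0⊕0⊕0⊕1⊕1⊕1⊕0⊕0⊕1⊕0 = 1
s16 (pos 16,17,18,19,20,21,22,23,24,25,26,27,28,29,30,31): 1⊕1⊕0⊕1⊕1⊕1⊕0⊕1⊕0⊕1⊕1⊕1⊕0⊕0⊕1⊕0 = 0
Syndrome s16…s1 = 01101 → error at position 13.
Flip position 13: 1100101100101001101110101110010 → 1100101100100001101110101110010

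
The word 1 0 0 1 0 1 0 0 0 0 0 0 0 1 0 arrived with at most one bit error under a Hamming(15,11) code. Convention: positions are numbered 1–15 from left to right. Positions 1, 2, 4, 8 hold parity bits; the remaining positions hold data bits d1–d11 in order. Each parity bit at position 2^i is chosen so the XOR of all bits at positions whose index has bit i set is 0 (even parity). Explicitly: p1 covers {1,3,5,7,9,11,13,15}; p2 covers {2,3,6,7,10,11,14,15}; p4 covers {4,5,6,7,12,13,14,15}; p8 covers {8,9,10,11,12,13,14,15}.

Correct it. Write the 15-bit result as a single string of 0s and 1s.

100101000000110

s1 (pos 1,3,5,7,9,11,13,15): 1⊕0⊕0⊕0⊕0⊕0⊕0⊕0 = 1
s2 (pos 2,3,6,7,10,11,14,15): 0⊕0⊕1⊕0⊕0⊕0⊕1⊕0 = 0
s4 (pos 4,5,6,7,12,13,14,15): 1⊕0⊕1⊕0⊕0⊕0⊕1⊕0 = 1
s8 (pos 8,9,10,11,12,13,14,15): 0⊕0⊕0⊕0⊕0⊕0⊕1⊕0 = 1
Syndrome s8…s1 = 1101 → error at position 13.
Flip position 13: 100101000000010 → 100101000000110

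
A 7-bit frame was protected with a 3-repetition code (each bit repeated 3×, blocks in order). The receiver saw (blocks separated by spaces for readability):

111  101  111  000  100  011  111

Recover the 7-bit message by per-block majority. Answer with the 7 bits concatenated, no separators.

1110011

Block 1 (111): 3 ones → 1
Block 2 (101): 2 ones → 1
Block 3 (111): 3 ones → 1
Block 4 (000): 0 ones → 0
Block 5 (100): 1 one → 0
Block 6 (011): 2 ones → 1
Block 7 (111): 3 ones → 1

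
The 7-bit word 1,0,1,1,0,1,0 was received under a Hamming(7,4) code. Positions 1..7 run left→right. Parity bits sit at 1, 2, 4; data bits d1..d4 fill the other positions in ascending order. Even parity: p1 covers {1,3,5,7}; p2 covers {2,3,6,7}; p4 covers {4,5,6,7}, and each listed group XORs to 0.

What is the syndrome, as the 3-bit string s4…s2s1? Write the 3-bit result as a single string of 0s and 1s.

000

s1 (pos 1,3,5,7): 1⊕1⊕0⊕0 = 0
s2 (pos 2,3,6,7): 0⊕1⊕1⊕0 = 0
s4 (pos 4,5,6,7): 1⊕0⊕1⊕0 = 0
Syndrome s4…s1 = 000 → no error.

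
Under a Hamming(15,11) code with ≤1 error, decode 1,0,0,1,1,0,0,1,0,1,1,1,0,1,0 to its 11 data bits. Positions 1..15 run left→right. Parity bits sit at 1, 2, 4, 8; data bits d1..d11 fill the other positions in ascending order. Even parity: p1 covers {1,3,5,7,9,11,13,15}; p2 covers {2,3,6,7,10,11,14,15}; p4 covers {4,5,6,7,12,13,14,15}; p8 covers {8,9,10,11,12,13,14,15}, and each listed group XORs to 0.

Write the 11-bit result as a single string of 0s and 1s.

01000101010

s1 (pos 1,3,5,7,9,11,13,15): 1⊕0⊕1⊕0⊕0⊕1⊕0⊕0 = 1
s2 (pos 2,3,6,7,10,11,14,15): 0⊕0⊕0⊕0⊕1⊕1⊕1⊕0 = 1
s4 (pos 4,5,6,7,12,13,14,15): 1⊕1⊕0⊕0⊕1⊕0⊕1⊕0 = 0
s8 (pos 8,9,10,11,12,13,14,15): 1⊕0⊕1⊕1⊕1⊕0⊕1⊕0 = 1
Syndrome s8…s1 = 1011 → error at position 11.
Flip position 11: 100110010111010 → 100110010101010
Read data bits from positions 3,5,6,7,9,10,11,12,13,14,15: 01000101010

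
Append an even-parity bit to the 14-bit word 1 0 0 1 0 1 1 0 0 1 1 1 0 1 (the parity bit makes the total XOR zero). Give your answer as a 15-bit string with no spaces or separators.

100101100111010

XOR of the 14 data bits: 1⊕0⊕0⊕1⊕0⊕1⊕1⊕0⊕0⊕1⊕1⊕1⊕0⊕1 = 0
Parity bit = 0 (so all 15 bits XOR to 0).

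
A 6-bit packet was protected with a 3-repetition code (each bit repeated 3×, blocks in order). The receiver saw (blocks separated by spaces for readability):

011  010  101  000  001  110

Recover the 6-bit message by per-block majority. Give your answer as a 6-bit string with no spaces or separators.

101001

Block 1 (011): 2 ones → 1
Block 2 (010): 1 one → 0
Block 3 (101): 2 ones → 1
Block 4 (000): 0 ones → 0
Block 5 (001): 1 one → 0
Block 6 (110): 2 ones → 1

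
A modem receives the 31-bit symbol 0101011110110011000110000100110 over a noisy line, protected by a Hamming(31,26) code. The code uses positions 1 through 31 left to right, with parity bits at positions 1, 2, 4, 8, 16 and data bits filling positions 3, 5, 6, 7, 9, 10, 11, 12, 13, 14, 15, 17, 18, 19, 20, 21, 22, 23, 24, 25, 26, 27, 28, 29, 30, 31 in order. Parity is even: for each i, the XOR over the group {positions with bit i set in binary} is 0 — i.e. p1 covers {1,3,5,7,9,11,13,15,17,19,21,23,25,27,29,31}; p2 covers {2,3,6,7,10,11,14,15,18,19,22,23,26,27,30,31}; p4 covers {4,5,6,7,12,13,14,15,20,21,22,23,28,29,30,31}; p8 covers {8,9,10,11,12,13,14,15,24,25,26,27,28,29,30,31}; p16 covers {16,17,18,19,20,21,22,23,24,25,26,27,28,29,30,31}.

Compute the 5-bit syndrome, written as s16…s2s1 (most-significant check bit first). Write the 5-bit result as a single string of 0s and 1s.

s1 (pos 1,3,5,7,9,11,13,15,17,19,21,23,25,27,29,31): 0⊕0⊕0⊕1⊕1⊕1⊕0⊕1⊕0⊕0⊕1⊕0⊕0⊕0⊕1⊕0 = 0
s2 (pos 2,3,6,7,10,11,14,15,18,19,22,23,26,27,30,31): 1⊕0⊕1⊕1⊕0⊕1⊕0⊕1⊕0⊕0⊕0⊕0⊕1⊕0⊕1⊕0 = 1
s4 (pos 4,5,6,7,12,13,14,15,20,21,22,23,28,29,30,31): 1⊕0⊕1⊕1⊕1⊕0⊕0⊕1⊕1⊕1⊕0⊕0⊕0⊕1⊕1⊕0 = 1
s8 (pos 8,9,10,11,12,13,14,15,24,25,26,27,28,29,30,31): 1⊕1⊕0⊕1⊕1⊕0⊕0⊕1⊕0⊕0⊕1⊕0⊕0⊕1⊕1⊕0 = 0
s16 (pos 16,17,18,19,20,21,22,23,24,25,26,27,28,29,30,31): 1⊕0⊕0⊕0⊕1⊕1⊕0⊕0⊕0⊕0⊕1⊕0⊕0⊕1⊕1⊕0 = 0
Syndrome s16…s1 = 00110 → error at position 6.

00110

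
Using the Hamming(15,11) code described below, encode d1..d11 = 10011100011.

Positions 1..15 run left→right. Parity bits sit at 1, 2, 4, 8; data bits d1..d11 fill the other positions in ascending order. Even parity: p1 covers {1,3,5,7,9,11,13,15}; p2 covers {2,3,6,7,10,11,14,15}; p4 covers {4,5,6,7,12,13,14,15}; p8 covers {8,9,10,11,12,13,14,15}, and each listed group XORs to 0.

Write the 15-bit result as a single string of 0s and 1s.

011100101100011

Place data at non-parity positions: p1 p2 1 p4 0 0 1 p8 1 1 0 0 0 1 1
p1 (pos 1,3,5,7,9,11,13,15): XOR of data positions = 1⊕0⊕1⊕1⊕0⊕0⊕1 = 0
p2 (pos 2,3,6,7,10,11,14,15): XOR of data positions = 1⊕0⊕1⊕1⊕0⊕1⊕1 = 1
p4 (pos 4,5,6,7,12,13,14,15): XOR of data positions = 0⊕0⊕1⊕0⊕0⊕1⊕1 = 1
p8 (pos 8,9,10,11,12,13,14,15): XOR of data positions = 1⊕1⊕0⊕0⊕0⊕1⊕1 = 0
Codeword: 011100101100011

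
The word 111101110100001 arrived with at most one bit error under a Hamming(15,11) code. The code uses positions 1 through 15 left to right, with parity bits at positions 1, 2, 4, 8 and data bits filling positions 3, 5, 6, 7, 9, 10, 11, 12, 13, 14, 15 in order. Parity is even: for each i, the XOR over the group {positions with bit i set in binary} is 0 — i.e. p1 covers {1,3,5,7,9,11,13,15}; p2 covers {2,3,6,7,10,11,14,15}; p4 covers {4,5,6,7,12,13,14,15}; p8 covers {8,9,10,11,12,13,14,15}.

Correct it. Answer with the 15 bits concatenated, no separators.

111101100100001

s1 (pos 1,3,5,7,9,11,13,15): 1⊕1⊕0⊕1⊕0⊕0⊕0⊕1 = 0
s2 (pos 2,3,6,7,10,11,14,15): 1⊕1⊕1⊕1⊕1⊕0⊕0⊕1 = 0
s4 (pos 4,5,6,7,12,13,14,15): 1⊕0⊕1⊕1⊕0⊕0⊕0⊕1 = 0
s8 (pos 8,9,10,11,12,13,14,15): 1⊕0⊕1⊕0⊕0⊕0⊕0⊕1 = 1
Syndrome s8…s1 = 1000 → error at position 8.
Flip position 8: 111101110100001 → 111101100100001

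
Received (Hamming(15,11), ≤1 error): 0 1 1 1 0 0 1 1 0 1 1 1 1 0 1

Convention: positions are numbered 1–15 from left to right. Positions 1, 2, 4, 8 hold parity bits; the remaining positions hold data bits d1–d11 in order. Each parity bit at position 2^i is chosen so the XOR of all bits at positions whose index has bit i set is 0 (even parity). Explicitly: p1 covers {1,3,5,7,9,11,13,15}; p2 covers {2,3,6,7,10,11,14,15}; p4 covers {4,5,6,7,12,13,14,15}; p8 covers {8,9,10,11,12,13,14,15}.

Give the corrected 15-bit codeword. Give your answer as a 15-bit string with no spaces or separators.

s1 (pos 1,3,5,7,9,11,13,15): 0⊕1⊕0⊕1⊕0⊕1⊕1⊕1 = 1
s2 (pos 2,3,6,7,10,11,14,15): 1⊕1⊕0⊕1⊕1⊕1⊕0⊕1 = 0
s4 (pos 4,5,6,7,12,13,14,15): 1⊕0⊕0⊕1⊕1⊕1⊕0⊕1 = 1
s8 (pos 8,9,10,11,12,13,14,15): 1⊕0⊕1⊕1⊕1⊕1⊕0⊕1 = 0
Syndrome s8…s1 = 0101 → error at position 5.
Flip position 5: 011100110111101 → 011110110111101

011110110111101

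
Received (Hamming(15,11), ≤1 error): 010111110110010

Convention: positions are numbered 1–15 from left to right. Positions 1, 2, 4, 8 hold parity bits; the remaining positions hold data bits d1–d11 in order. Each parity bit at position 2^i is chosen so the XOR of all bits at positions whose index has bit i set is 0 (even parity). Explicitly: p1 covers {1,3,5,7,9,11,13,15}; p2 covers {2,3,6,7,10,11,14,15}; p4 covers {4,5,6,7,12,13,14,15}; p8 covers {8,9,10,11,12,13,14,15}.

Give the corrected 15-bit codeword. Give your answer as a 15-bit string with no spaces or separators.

s1 (pos 1,3,5,7,9,11,13,15): 0⊕0⊕1⊕1⊕0⊕1⊕0⊕0 = 1
s2 (pos 2,3,6,7,10,11,14,15): 1⊕0⊕1⊕1⊕1⊕1⊕1⊕0 = 0
s4 (pos 4,5,6,7,12,13,14,15): 1⊕1⊕1⊕1⊕0⊕0⊕1⊕0 = 1
s8 (pos 8,9,10,11,12,13,14,15): 1⊕0⊕1⊕1⊕0⊕0⊕1⊕0 = 0
Syndrome s8…s1 = 0101 → error at position 5.
Flip position 5: 010111110110010 → 010101110110010

010101110110010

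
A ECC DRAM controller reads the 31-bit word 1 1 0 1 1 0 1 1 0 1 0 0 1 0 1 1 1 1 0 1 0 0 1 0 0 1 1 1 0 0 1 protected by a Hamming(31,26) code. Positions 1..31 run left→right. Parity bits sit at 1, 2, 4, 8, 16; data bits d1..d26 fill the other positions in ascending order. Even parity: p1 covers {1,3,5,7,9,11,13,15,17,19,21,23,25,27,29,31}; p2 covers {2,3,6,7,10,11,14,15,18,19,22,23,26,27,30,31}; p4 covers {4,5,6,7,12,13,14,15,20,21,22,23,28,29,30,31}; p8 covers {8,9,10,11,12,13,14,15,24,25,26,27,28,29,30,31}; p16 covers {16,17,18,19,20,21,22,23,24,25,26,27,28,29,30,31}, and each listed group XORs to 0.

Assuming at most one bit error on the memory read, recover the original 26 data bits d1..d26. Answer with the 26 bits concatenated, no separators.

s1 (pos 1,3,5,7,9,11,13,15,17,19,21,23,25,27,29,31): 1⊕0⊕1⊕1⊕0⊕0⊕1⊕1⊕1⊕0⊕0⊕1⊕0⊕1⊕0⊕1 = 1
s2 (pos 2,3,6,7,10,11,14,15,18,19,22,23,26,27,30,31): 1⊕0⊕0⊕1⊕1⊕0⊕0⊕1⊕1⊕0⊕0⊕1⊕1⊕1⊕0⊕1 = 1
s4 (pos 4,5,6,7,12,13,14,15,20,21,22,23,28,29,30,31): 1⊕1⊕0⊕1⊕0⊕1⊕0⊕1⊕1⊕0⊕0⊕1⊕1⊕0⊕0⊕1 = 1
s8 (pos 8,9,10,11,12,13,14,15,24,25,26,27,28,29,30,31): 1⊕0⊕1⊕0⊕0⊕1⊕0⊕1⊕0⊕0⊕1⊕1⊕1⊕0⊕0⊕1 = 0
s16 (pos 16,17,18,19,20,21,22,23,24,25,26,27,28,29,30,31): 1⊕1⊕1⊕0⊕1⊕0⊕0⊕1⊕0⊕0⊕1⊕1⊕1⊕0⊕0⊕1 = 1
Syndrome s16…s1 = 10111 → error at position 23.
Flip position 23: 1101101101001011110100100111001 → 1101101101001011110100000111001
Read data bits from positions 3,5,6,7,9,10,11,12,13,14,15,17,18,19,20,21,22,23,24,25,26,27,28,29,30,31: 01010100101110100000111001

01010100101110100000111001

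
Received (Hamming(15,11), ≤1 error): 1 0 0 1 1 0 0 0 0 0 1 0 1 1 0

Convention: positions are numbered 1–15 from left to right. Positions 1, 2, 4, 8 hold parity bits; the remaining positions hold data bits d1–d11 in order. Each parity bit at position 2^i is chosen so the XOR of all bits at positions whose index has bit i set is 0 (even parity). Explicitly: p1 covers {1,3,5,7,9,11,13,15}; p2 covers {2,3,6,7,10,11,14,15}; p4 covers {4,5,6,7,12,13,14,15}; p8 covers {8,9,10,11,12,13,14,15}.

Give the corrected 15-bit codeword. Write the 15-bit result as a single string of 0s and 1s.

s1 (pos 1,3,5,7,9,11,13,15): 1⊕0⊕1⊕0⊕0⊕1⊕1⊕0 = 0
s2 (pos 2,3,6,7,10,11,14,15): 0⊕0⊕0⊕0⊕0⊕1⊕1⊕0 = 0
s4 (pos 4,5,6,7,12,13,14,15): 1⊕1⊕0⊕0⊕0⊕1⊕1⊕0 = 0
s8 (pos 8,9,10,11,12,13,14,15): 0⊕0⊕0⊕1⊕0⊕1⊕1⊕0 = 1
Syndrome s8…s1 = 1000 → error at position 8.
Flip position 8: 100110000010110 → 100110010010110

100110010010110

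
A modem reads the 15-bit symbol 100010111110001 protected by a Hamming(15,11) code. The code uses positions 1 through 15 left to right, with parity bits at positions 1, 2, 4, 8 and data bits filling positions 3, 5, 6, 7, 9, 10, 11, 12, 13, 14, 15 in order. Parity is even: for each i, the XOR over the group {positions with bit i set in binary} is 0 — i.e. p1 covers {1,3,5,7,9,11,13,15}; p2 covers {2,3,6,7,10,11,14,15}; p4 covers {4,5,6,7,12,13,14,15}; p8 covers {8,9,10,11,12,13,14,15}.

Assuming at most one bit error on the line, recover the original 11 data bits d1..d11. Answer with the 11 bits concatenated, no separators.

01011111001

s1 (pos 1,3,5,7,9,11,13,15): 1⊕0⊕1⊕1⊕1⊕1⊕0⊕1 = 0
s2 (pos 2,3,6,7,10,11,14,15): 0⊕0⊕0⊕1⊕1⊕1⊕0⊕1 = 0
s4 (pos 4,5,6,7,12,13,14,15): 0⊕1⊕0⊕1⊕0⊕0⊕0⊕1 = 1
s8 (pos 8,9,10,11,12,13,14,15): 1⊕1⊕1⊕1⊕0⊕0⊕0⊕1 = 1
Syndrome s8…s1 = 1100 → error at position 12.
Flip position 12: 100010111110001 → 100010111111001
Read data bits from positions 3,5,6,7,9,10,11,12,13,14,15: 01011111001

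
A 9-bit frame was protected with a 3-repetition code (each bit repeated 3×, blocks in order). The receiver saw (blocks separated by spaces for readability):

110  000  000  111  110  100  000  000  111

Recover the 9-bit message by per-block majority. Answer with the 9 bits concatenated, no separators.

100110001

Block 1 (110): 2 ones → 1
Block 2 (000): 0 ones → 0
Block 3 (000): 0 ones → 0
Block 4 (111): 3 ones → 1
Block 5 (110): 2 ones → 1
Block 6 (100): 1 one → 0
Block 7 (000): 0 ones → 0
Block 8 (000): 0 ones → 0
Block 9 (111): 3 ones → 1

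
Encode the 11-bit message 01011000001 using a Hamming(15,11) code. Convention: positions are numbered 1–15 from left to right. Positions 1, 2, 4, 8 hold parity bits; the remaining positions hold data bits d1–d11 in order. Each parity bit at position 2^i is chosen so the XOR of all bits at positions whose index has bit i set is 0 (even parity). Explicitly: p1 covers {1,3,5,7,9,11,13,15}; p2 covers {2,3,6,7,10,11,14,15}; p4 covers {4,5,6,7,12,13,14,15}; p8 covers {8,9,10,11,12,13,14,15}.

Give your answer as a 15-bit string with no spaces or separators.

Place data at non-parity positions: p1 p2 0 p4 1 0 1 p8 1 0 0 0 0 0 1
p1 (pos 1,3,5,7,9,11,13,15): XOR of data positions = 0⊕1⊕1⊕1⊕0⊕0⊕1 = 0
p2 (pos 2,3,6,7,10,11,14,15): XOR of data positions = 0⊕0⊕1⊕0⊕0⊕0⊕1 = 0
p4 (pos 4,5,6,7,12,13,14,15): XOR of data positions = 1⊕0⊕1⊕0⊕0⊕0⊕1 = 1
p8 (pos 8,9,10,11,12,13,14,15): XOR of data positions = 1⊕0⊕0⊕0⊕0⊕0⊕1 = 0
Codeword: 000110101000001

000110101000001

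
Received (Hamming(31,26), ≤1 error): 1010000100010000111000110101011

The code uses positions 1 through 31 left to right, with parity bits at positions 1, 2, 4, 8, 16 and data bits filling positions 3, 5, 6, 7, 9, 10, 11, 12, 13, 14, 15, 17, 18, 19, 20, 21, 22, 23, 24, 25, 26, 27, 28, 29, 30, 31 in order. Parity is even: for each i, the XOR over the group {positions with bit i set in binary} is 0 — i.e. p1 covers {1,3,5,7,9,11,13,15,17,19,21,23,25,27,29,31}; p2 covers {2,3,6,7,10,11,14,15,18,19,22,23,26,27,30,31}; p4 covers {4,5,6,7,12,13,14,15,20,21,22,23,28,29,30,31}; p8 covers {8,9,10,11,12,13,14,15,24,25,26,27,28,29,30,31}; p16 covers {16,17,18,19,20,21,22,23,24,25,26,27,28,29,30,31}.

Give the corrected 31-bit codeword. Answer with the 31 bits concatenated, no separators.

s1 (pos 1,3,5,7,9,11,13,15,17,19,21,23,25,27,29,31): 1⊕1⊕0⊕0⊕0⊕0⊕0⊕0⊕1⊕1⊕0⊕1⊕0⊕0⊕0⊕1 = 0
s2 (pos 2,3,6,7,10,11,14,15,18,19,22,23,26,27,30,31): 0⊕1⊕0⊕0⊕0⊕0⊕0⊕0⊕1⊕1⊕0⊕1⊕1⊕0⊕1⊕1 = 1
s4 (pos 4,5,6,7,12,13,14,15,20,21,22,23,28,29,30,31): 0⊕0⊕0⊕0⊕1⊕0⊕0⊕0⊕0⊕0⊕0⊕1⊕1⊕0⊕1⊕1 = 1
s8 (pos 8,9,10,11,12,13,14,15,24,25,26,27,28,29,30,31): 1⊕0⊕0⊕0⊕1⊕0⊕0⊕0⊕1⊕0⊕1⊕0⊕1⊕0⊕1⊕1 = 1
s16 (pos 16,17,18,19,20,21,22,23,24,25,26,27,28,29,30,31): 0⊕1⊕1⊕1⊕0⊕0⊕0⊕1⊕1⊕0⊕1⊕0⊕1⊕0⊕1⊕1 = 1
Syndrome s16…s1 = 11110 → error at position 30.
Flip position 30: 1010000100010000111000110101011 → 1010000100010000111000110101001

1010000100010000111000110101001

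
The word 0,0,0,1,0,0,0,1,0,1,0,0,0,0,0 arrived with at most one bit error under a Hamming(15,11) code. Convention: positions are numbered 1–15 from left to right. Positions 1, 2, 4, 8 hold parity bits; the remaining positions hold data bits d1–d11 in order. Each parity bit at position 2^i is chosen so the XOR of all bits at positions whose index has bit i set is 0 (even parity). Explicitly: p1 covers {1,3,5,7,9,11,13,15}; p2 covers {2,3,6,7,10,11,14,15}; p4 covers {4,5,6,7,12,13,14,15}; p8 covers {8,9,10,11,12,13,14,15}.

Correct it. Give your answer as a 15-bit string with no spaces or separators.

000101010100000

s1 (pos 1,3,5,7,9,11,13,15): 0⊕0⊕0⊕0⊕0⊕0⊕0⊕0 = 0
s2 (pos 2,3,6,7,10,11,14,15): 0⊕0⊕0⊕0⊕1⊕0⊕0⊕0 = 1
s4 (pos 4,5,6,7,12,13,14,15): 1⊕0⊕0⊕0⊕0⊕0⊕0⊕0 = 1
s8 (pos 8,9,10,11,12,13,14,15): 1⊕0⊕1⊕0⊕0⊕0⊕0⊕0 = 0
Syndrome s8…s1 = 0110 → error at position 6.
Flip position 6: 000100010100000 → 000101010100000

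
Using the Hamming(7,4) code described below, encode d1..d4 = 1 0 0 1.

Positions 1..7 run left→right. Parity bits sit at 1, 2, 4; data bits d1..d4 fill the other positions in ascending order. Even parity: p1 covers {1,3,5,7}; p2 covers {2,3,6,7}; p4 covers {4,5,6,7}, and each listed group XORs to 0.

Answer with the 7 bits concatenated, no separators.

Place data at non-parity positions: p1 p2 1 p4 0 0 1
p1 (pos 1,3,5,7): XOR of data positions = 1⊕0⊕1 = 0
p2 (pos 2,3,6,7): XOR of data positions = 1⊕0⊕1 = 0
p4 (pos 4,5,6,7): XOR of data positions = 0⊕0⊕1 = 1
Codeword: 0011001

0011001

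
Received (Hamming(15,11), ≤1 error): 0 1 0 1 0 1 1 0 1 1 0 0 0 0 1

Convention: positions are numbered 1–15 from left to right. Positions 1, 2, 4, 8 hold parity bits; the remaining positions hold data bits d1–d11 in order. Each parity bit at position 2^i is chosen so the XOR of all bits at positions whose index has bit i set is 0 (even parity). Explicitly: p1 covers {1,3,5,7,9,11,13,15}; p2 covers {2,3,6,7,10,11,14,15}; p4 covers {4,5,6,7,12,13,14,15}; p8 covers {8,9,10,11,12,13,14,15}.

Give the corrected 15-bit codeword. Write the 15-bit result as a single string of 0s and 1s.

s1 (pos 1,3,5,7,9,11,13,15): 0⊕0⊕0⊕1⊕1⊕0⊕0⊕1 = 1
s2 (pos 2,3,6,7,10,11,14,15): 1⊕0⊕1⊕1⊕1⊕0⊕0⊕1 = 1
s4 (pos 4,5,6,7,12,13,14,15): 1⊕0⊕1⊕1⊕0⊕0⊕0⊕1 = 0
s8 (pos 8,9,10,11,12,13,14,15): 0⊕1⊕1⊕0⊕0⊕0⊕0⊕1 = 1
Syndrome s8…s1 = 1011 → error at position 11.
Flip position 11: 010101101100001 → 010101101110001

010101101110001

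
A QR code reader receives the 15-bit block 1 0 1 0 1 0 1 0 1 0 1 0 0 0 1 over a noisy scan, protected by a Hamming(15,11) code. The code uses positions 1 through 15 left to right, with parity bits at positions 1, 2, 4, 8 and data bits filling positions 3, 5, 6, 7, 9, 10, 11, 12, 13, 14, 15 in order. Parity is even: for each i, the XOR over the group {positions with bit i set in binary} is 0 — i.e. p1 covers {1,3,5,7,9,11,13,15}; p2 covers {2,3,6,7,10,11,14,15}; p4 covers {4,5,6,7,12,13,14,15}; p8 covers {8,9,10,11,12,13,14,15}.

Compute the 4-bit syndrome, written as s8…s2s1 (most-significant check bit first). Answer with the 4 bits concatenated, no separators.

s1 (pos 1,3,5,7,9,11,13,15): 1⊕1⊕1⊕1⊕1⊕1⊕0⊕1 = 1
s2 (pos 2,3,6,7,10,11,14,15): 0⊕1⊕0⊕1⊕0⊕1⊕0⊕1 = 0
s4 (pos 4,5,6,7,12,13,14,15): 0⊕1⊕0⊕1⊕0⊕0⊕0⊕1 = 1
s8 (pos 8,9,10,11,12,13,14,15): 0⊕1⊕0⊕1⊕0⊕0⊕0⊕1 = 1
Syndrome s8…s1 = 1101 → error at position 13.

1101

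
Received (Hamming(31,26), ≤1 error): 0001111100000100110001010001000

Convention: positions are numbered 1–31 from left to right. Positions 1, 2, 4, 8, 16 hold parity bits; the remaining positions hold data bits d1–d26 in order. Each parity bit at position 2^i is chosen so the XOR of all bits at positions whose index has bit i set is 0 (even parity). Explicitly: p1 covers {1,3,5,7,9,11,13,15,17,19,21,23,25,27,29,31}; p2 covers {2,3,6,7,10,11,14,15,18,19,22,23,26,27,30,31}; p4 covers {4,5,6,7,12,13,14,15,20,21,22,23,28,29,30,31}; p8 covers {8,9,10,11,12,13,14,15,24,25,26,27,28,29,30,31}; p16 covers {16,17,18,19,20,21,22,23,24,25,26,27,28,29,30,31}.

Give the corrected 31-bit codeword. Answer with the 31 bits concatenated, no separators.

0001111100000100110001110001000

s1 (pos 1,3,5,7,9,11,13,15,17,19,21,23,25,27,29,31): 0⊕0⊕1⊕1⊕0⊕0⊕0⊕0⊕1⊕0⊕0⊕0⊕0⊕0⊕0⊕0 = 1
s2 (pos 2,3,6,7,10,11,14,15,18,19,22,23,26,27,30,31): 0⊕0⊕1⊕1⊕0⊕0⊕1⊕0⊕1⊕0⊕1⊕0⊕0⊕0⊕0⊕0 = 1
s4 (pos 4,5,6,7,12,13,14,15,20,21,22,23,28,29,30,31): 1⊕1⊕1⊕1⊕0⊕0⊕1⊕0⊕0⊕0⊕1⊕0⊕1⊕0⊕0⊕0 = 1
s8 (pos 8,9,10,11,12,13,14,15,24,25,26,27,28,29,30,31): 1⊕0⊕0⊕0⊕0⊕0⊕1⊕0⊕1⊕0⊕0⊕0⊕1⊕0⊕0⊕0 = 0
s16 (pos 16,17,18,19,20,21,22,23,24,25,26,27,28,29,30,31): 0⊕1⊕1⊕0⊕0⊕0⊕1⊕0⊕1⊕0⊕0⊕0⊕1⊕0⊕0⊕0 = 1
Syndrome s16…s1 = 10111 → error at position 23.
Flip position 23: 0001111100000100110001010001000 → 0001111100000100110001110001000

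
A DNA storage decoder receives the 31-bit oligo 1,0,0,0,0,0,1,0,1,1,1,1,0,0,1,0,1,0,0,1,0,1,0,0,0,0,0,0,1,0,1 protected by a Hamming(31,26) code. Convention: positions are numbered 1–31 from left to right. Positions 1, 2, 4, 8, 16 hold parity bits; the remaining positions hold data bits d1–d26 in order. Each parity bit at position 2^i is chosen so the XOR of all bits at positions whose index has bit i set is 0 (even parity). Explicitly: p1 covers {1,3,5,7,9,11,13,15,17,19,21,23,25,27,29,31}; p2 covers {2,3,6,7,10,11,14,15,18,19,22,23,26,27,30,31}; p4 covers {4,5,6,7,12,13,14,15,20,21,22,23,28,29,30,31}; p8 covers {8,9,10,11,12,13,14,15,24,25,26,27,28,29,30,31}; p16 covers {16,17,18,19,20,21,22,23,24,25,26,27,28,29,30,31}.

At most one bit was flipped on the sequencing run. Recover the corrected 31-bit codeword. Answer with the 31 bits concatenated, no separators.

s1 (pos 1,3,5,7,9,11,13,15,17,19,21,23,25,27,29,31): 1⊕0⊕0⊕1⊕1⊕1⊕0⊕1⊕1⊕0⊕0⊕0⊕0⊕0⊕1⊕1 = 0
s2 (pos 2,3,6,7,10,11,14,15,18,19,22,23,26,27,30,31): 0⊕0⊕0⊕1⊕1⊕1⊕0⊕1⊕0⊕0⊕1⊕0⊕0⊕0⊕0⊕1 = 0
s4 (pos 4,5,6,7,12,13,14,15,20,21,22,23,28,29,30,31): 0⊕0⊕0⊕1⊕1⊕0⊕0⊕1⊕1⊕0⊕1⊕0⊕0⊕1⊕0⊕1 = 1
s8 (pos 8,9,10,11,12,13,14,15,24,25,26,27,28,29,30,31): 0⊕1⊕1⊕1⊕1⊕0⊕0⊕1⊕0⊕0⊕0⊕0⊕0⊕1⊕0⊕1 = 1
s16 (pos 16,17,18,19,20,21,22,23,24,25,26,27,28,29,30,31): 0⊕1⊕0⊕0⊕1⊕0⊕1⊕0⊕0⊕0⊕0⊕0⊕0⊕1⊕0⊕1 = 1
Syndrome s16…s1 = 11100 → error at position 28.
Flip position 28: 1000001011110010100101000000101 → 1000001011110010100101000001101

1000001011110010100101000001101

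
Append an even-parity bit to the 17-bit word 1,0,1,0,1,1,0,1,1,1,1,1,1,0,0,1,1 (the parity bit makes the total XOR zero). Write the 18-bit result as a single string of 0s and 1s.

101011011111100110

XOR of the 17 data bits: 1⊕0⊕1⊕0⊕1⊕1⊕0⊕1⊕1⊕1⊕1⊕1⊕1⊕0⊕0⊕1⊕1 = 0
Parity bit = 0 (so all 18 bits XOR to 0).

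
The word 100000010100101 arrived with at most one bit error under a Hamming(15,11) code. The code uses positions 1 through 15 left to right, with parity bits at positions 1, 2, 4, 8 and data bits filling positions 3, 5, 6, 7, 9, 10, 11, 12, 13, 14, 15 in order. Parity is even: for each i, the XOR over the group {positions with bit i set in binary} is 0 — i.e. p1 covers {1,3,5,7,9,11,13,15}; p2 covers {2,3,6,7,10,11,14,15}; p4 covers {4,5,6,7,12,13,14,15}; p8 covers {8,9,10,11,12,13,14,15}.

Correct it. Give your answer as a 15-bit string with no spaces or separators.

000000010100101

s1 (pos 1,3,5,7,9,11,13,15): 1⊕0⊕0⊕0⊕0⊕0⊕1⊕1 = 1
s2 (pos 2,3,6,7,10,11,14,15): 0⊕0⊕0⊕0⊕1⊕0⊕0⊕1 = 0
s4 (pos 4,5,6,7,12,13,14,15): 0⊕0⊕0⊕0⊕0⊕1⊕0⊕1 = 0
s8 (pos 8,9,10,11,12,13,14,15): 1⊕0⊕1⊕0⊕0⊕1⊕0⊕1 = 0
Syndrome s8…s1 = 0001 → error at position 1.
Flip position 1: 100000010100101 → 000000010100101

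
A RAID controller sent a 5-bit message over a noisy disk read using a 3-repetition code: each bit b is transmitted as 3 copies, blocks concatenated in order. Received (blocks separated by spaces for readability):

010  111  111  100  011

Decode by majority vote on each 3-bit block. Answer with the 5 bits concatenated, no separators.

Block 1 (010): 1 one → 0
Block 2 (111): 3 ones → 1
Block 3 (111): 3 ones → 1
Block 4 (100): 1 one → 0
Block 5 (011): 2 ones → 1

01101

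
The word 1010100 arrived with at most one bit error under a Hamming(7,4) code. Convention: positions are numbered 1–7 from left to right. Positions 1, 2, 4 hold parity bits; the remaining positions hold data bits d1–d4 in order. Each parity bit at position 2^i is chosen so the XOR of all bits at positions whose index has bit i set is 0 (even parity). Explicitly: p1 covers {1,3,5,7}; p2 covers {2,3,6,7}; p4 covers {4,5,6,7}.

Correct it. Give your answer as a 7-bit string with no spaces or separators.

1010101

s1 (pos 1,3,5,7): 1⊕1⊕1⊕0 = 1
s2 (pos 2,3,6,7): 0⊕1⊕0⊕0 = 1
s4 (pos 4,5,6,7): 0⊕1⊕0⊕0 = 1
Syndrome s4…s1 = 111 → error at position 7.
Flip position 7: 1010100 → 1010101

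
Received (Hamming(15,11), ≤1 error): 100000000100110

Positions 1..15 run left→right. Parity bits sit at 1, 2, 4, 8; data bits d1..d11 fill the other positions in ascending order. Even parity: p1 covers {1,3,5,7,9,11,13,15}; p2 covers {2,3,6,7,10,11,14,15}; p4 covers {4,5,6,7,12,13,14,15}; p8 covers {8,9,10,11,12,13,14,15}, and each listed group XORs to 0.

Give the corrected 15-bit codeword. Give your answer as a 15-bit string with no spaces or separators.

100000010100110

s1 (pos 1,3,5,7,9,11,13,15): 1⊕0⊕0⊕0⊕0⊕0⊕1⊕0 = 0
s2 (pos 2,3,6,7,10,11,14,15): 0⊕0⊕0⊕0⊕1⊕0⊕1⊕0 = 0
s4 (pos 4,5,6,7,12,13,14,15): 0⊕0⊕0⊕0⊕0⊕1⊕1⊕0 = 0
s8 (pos 8,9,10,11,12,13,14,15): 0⊕0⊕1⊕0⊕0⊕1⊕1⊕0 = 1
Syndrome s8…s1 = 1000 → error at position 8.
Flip position 8: 100000000100110 → 100000010100110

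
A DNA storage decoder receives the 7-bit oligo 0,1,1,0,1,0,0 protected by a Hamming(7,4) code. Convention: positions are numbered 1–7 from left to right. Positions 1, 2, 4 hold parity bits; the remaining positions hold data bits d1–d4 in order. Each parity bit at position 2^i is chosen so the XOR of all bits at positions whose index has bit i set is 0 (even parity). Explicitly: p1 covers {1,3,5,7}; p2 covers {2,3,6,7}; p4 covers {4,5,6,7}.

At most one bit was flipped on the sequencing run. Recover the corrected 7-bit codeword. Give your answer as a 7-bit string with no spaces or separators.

s1 (pos 1,3,5,7): 0⊕1⊕1⊕0 = 0
s2 (pos 2,3,6,7): 1⊕1⊕0⊕0 = 0
s4 (pos 4,5,6,7): 0⊕1⊕0⊕0 = 1
Syndrome s4…s1 = 100 → error at position 4.
Flip position 4: 0110100 → 0111100

0111100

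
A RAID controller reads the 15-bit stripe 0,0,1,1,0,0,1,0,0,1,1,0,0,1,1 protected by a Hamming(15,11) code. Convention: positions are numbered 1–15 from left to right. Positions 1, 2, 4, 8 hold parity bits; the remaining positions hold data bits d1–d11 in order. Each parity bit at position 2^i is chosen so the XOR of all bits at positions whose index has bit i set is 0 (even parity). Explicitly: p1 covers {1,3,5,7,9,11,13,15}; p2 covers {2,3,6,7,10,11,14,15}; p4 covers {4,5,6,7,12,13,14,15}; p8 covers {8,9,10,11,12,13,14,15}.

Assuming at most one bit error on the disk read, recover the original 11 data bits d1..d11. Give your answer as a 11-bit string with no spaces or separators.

10010110011

s1 (pos 1,3,5,7,9,11,13,15): 0⊕1⊕0⊕1⊕0⊕1⊕0⊕1 = 0
s2 (pos 2,3,6,7,10,11,14,15): 0⊕1⊕0⊕1⊕1⊕1⊕1⊕1 = 0
s4 (pos 4,5,6,7,12,13,14,15): 1⊕0⊕0⊕1⊕0⊕0⊕1⊕1 = 0
s8 (pos 8,9,10,11,12,13,14,15): 0⊕0⊕1⊕1⊕0⊕0⊕1⊕1 = 0
Syndrome s8…s1 = 0000 → no error.
Read data bits from positions 3,5,6,7,9,10,11,12,13,14,15: 10010110011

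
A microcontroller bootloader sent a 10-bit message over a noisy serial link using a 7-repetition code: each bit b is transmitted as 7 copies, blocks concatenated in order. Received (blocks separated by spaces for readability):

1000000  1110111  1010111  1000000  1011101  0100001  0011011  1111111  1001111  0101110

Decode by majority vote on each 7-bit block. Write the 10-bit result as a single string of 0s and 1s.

Block 1 (1000000): 1 one → 0
Block 2 (1110111): 6 ones → 1
Block 3 (1010111): 5 ones → 1
Block 4 (1000000): 1 one → 0
Block 5 (1011101): 5 ones → 1
Block 6 (0100001): 2 ones → 0
Block 7 (0011011): 4 ones → 1
Block 8 (1111111): 7 ones → 1
Block 9 (1001111): 5 ones → 1
Block 10 (0101110): 4 ones → 1

0110101111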